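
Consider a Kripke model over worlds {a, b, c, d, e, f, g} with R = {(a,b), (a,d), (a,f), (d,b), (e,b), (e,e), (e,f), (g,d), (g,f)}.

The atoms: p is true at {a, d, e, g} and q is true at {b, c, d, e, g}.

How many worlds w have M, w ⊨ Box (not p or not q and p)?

a: successors {b, d, f}; not p or not q and p there: b:T, d:F, f:T. ✗
b: no successors, so Box (not p or not q and p) holds vacuously. ✓
c: no successors, so Box (not p or not q and p) holds vacuously. ✓
d: successors {b}; not p or not q and p there: b:T. ✓
e: successors {b, e, f}; not p or not q and p there: b:T, e:F, f:T. ✗
f: no successors, so Box (not p or not q and p) holds vacuously. ✓
g: successors {d, f}; not p or not q and p there: d:F, f:T. ✗
Satisfying worlds: {b, c, d, f}.

4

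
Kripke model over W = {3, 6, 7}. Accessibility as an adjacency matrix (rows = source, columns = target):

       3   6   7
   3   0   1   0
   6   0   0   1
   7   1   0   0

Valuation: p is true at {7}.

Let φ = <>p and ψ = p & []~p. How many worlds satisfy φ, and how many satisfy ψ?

1 and 1

For <>p:
3: successors {6}; p there: 6:F. ✗
6: successors {7}; p there: 7:T. ✓
7: successors {3}; p there: 3:F. ✗
— 1 world.
For p & []~p:
3: p is F, []~p is T. ✗
6: p is F, []~p is F. ✗
7: p is T, []~p is T. ✓
— 1 world.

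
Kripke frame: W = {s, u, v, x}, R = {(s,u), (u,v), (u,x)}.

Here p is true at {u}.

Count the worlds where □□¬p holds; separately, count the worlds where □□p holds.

4 and 3

For □□¬p:
s: successors {u}; □¬p there: u:T. ✓
u: successors {v, x}; □¬p there: v:T, x:T. ✓
v: no successors, so □□¬p holds vacuously. ✓
x: no successors, so □□¬p holds vacuously. ✓
— 4 worlds.
For □□p:
s: successors {u}; □p there: u:F. ✗
u: successors {v, x}; □p there: v:T, x:T. ✓
v: no successors, so □□p holds vacuously. ✓
x: no successors, so □□p holds vacuously. ✓
— 3 worlds.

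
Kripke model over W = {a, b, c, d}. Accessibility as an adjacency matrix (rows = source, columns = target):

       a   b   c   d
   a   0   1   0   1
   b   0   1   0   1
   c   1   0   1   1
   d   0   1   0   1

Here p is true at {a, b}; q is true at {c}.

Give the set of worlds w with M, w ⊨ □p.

∅

a: successors {b, d}; p there: b:T, d:F. ✗
b: successors {b, d}; p there: b:T, d:F. ✗
c: successors {a, c, d}; p there: a:T, c:F, d:F. ✗
d: successors {b, d}; p there: b:T, d:F. ✗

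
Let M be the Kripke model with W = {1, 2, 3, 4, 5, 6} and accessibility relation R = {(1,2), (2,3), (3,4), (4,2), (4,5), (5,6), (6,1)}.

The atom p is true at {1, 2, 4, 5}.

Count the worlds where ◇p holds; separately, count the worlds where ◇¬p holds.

For ◇p:
1: successors {2}; p there: 2:T. ✓
2: successors {3}; p there: 3:F. ✗
3: successors {4}; p there: 4:T. ✓
4: successors {2, 5}; p there: 2:T, 5:T. ✓
5: successors {6}; p there: 6:F. ✗
6: successors {1}; p there: 1:T. ✓
— 4 worlds.
For ◇¬p:
1: successors {2}; ¬p there: 2:F. ✗
2: successors {3}; ¬p there: 3:T. ✓
3: successors {4}; ¬p there: 4:F. ✗
4: successors {2, 5}; ¬p there: 2:F, 5:F. ✗
5: successors {6}; ¬p there: 6:T. ✓
6: successors {1}; ¬p there: 1:F. ✗
— 2 worlds.

4 and 2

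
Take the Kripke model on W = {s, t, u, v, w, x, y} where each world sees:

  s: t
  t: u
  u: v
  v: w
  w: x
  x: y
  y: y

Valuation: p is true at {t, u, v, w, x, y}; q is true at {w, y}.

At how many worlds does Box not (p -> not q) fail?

4

s: successors {t}; not (p -> not q) there: t:F. ✗
t: successors {u}; not (p -> not q) there: u:F. ✗
u: successors {v}; not (p -> not q) there: v:F. ✗
v: successors {w}; not (p -> not q) there: w:T. ✓
w: successors {x}; not (p -> not q) there: x:F. ✗
x: successors {y}; not (p -> not q) there: y:T. ✓
y: successors {y}; not (p -> not q) there: y:T. ✓
Satisfying worlds: {v, x, y}.
So Box not (p -> not q) fails at the other 4 worlds.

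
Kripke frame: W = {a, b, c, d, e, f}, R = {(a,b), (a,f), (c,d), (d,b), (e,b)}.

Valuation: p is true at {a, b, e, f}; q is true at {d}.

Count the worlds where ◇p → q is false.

2

a: ◇p is T, q is F. ✗
b: ◇p is F, q is F. ✓
c: ◇p is F, q is F. ✓
d: ◇p is T, q is T. ✓
e: ◇p is T, q is F. ✗
f: ◇p is F, q is F. ✓
Satisfying worlds: {b, c, d, f}.
So ◇p → q fails at the other 2 worlds.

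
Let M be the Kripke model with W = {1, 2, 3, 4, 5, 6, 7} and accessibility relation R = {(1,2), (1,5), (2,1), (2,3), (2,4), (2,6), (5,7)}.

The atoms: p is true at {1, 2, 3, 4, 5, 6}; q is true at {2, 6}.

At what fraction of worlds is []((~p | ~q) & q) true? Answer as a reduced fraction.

1: successors {2, 5}; (~p | ~q) & q there: 2:F, 5:F. ✗
2: successors {1, 3, 4, 6}; (~p | ~q) & q there: 1:F, 3:F, 4:F, 6:F. ✗
3: no successors, so []((~p | ~q) & q) holds vacuously. ✓
4: no successors, so []((~p | ~q) & q) holds vacuously. ✓
5: successors {7}; (~p | ~q) & q there: 7:F. ✗
6: no successors, so []((~p | ~q) & q) holds vacuously. ✓
7: no successors, so []((~p | ~q) & q) holds vacuously. ✓
That's 4 of 7 worlds, so 4/7.

4/7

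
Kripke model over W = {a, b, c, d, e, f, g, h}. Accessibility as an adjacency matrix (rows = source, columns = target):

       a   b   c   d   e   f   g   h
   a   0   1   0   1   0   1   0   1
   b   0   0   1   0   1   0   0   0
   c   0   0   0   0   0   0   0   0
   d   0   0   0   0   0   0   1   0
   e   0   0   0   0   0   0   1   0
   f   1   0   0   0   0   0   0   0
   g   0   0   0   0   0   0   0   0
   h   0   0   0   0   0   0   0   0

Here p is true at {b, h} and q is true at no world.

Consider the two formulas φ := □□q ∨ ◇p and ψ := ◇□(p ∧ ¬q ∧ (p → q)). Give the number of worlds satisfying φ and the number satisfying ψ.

For □□q ∨ ◇p:
a: □□q is F, ◇p is T. ✓
b: □□q is F, ◇p is F. ✗
c: □□q is T, ◇p is F. ✓
d: □□q is T, ◇p is F. ✓
e: □□q is T, ◇p is F. ✓
f: □□q is F, ◇p is F. ✗
g: □□q is T, ◇p is F. ✓
h: □□q is T, ◇p is F. ✓
— 6 worlds.
For ◇□(p ∧ ¬q ∧ (p → q)):
a: successors {b, d, f, h}; □(p ∧ ¬q ∧ (p → q)) there: b:F, d:F, f:F, h:T. ✓
b: successors {c, e}; □(p ∧ ¬q ∧ (p → q)) there: c:T, e:F. ✓
c: no successors, so ◇□(p ∧ ¬q ∧ (p → q)) fails. ✗
d: successors {g}; □(p ∧ ¬q ∧ (p → q)) there: g:T. ✓
e: successors {g}; □(p ∧ ¬q ∧ (p → q)) there: g:T. ✓
f: successors {a}; □(p ∧ ¬q ∧ (p → q)) there: a:F. ✗
g: no successors, so ◇□(p ∧ ¬q ∧ (p → q)) fails. ✗
h: no successors, so ◇□(p ∧ ¬q ∧ (p → q)) fails. ✗
— 4 worlds.

6 and 4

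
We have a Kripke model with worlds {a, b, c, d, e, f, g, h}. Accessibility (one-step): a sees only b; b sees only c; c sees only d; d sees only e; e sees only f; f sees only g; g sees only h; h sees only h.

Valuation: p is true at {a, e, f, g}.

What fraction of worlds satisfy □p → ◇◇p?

a: □p is F, ◇◇p is F. ✓
b: □p is F, ◇◇p is F. ✓
c: □p is F, ◇◇p is T. ✓
d: □p is T, ◇◇p is T. ✓
e: □p is T, ◇◇p is T. ✓
f: □p is T, ◇◇p is F. ✗
g: □p is F, ◇◇p is F. ✓
h: □p is F, ◇◇p is F. ✓
That's 7 of 8 worlds, so 7/8.

7/8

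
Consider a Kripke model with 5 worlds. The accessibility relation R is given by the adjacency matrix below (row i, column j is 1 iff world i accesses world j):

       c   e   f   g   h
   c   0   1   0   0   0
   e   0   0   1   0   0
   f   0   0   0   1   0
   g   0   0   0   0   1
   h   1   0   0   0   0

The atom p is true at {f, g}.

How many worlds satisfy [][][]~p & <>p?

c: [][][]~p is F, <>p is F. ✗
e: [][][]~p is T, <>p is T. ✓
f: [][][]~p is T, <>p is T. ✓
g: [][][]~p is T, <>p is F. ✗
h: [][][]~p is F, <>p is F. ✗
Satisfying worlds: {e, f}.

2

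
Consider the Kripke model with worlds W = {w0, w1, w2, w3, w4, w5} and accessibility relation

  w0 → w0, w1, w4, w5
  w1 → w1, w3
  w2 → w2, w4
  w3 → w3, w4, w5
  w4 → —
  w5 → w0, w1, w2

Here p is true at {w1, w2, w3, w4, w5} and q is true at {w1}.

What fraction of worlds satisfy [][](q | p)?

1/2

w0: successors {w0, w1, w4, w5}; [](q | p) there: w0:F, w1:T, w4:T, w5:F. ✗
w1: successors {w1, w3}; [](q | p) there: w1:T, w3:T. ✓
w2: successors {w2, w4}; [](q | p) there: w2:T, w4:T. ✓
w3: successors {w3, w4, w5}; [](q | p) there: w3:T, w4:T, w5:F. ✗
w4: no successors, so [][](q | p) holds vacuously. ✓
w5: successors {w0, w1, w2}; [](q | p) there: w0:F, w1:T, w2:T. ✗
That's 3 of 6 worlds, so 3/6 = 1/2.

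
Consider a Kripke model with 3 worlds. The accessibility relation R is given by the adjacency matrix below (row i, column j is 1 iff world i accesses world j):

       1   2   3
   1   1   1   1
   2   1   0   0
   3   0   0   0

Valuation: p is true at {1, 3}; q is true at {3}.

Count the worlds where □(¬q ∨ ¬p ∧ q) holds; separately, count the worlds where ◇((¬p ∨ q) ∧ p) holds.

For □(¬q ∨ ¬p ∧ q):
1: successors {1, 2, 3}; ¬q ∨ ¬p ∧ q there: 1:T, 2:T, 3:F. ✗
2: successors {1}; ¬q ∨ ¬p ∧ q there: 1:T. ✓
3: no successors, so □(¬q ∨ ¬p ∧ q) holds vacuously. ✓
— 2 worlds.
For ◇((¬p ∨ q) ∧ p):
1: successors {1, 2, 3}; (¬p ∨ q) ∧ p there: 1:F, 2:F, 3:T. ✓
2: successors {1}; (¬p ∨ q) ∧ p there: 1:F. ✗
3: no successors, so ◇((¬p ∨ q) ∧ p) fails. ✗
— 1 world.

2 and 1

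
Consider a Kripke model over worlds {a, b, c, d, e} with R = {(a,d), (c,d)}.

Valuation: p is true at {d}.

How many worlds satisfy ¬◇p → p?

a: ¬◇p is F, p is F. ✓
b: ¬◇p is T, p is F. ✗
c: ¬◇p is F, p is F. ✓
d: ¬◇p is T, p is T. ✓
e: ¬◇p is T, p is F. ✗
Satisfying worlds: {a, c, d}.

3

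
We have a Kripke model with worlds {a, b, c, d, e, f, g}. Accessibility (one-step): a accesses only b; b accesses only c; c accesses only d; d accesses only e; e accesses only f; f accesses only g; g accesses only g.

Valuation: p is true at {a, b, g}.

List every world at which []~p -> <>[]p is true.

{a, e, f, g}

a: []~p is F, <>[]p is F. ✓
b: []~p is T, <>[]p is F. ✗
c: []~p is T, <>[]p is F. ✗
d: []~p is T, <>[]p is F. ✗
e: []~p is T, <>[]p is T. ✓
f: []~p is F, <>[]p is T. ✓
g: []~p is F, <>[]p is T. ✓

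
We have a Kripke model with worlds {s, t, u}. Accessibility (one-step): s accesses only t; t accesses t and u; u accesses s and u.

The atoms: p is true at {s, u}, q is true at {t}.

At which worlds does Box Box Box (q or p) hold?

{s, t, u}

s: successors {t}; Box Box (q or p) there: t:T. ✓
t: successors {t, u}; Box Box (q or p) there: t:T, u:T. ✓
u: successors {s, u}; Box Box (q or p) there: s:T, u:T. ✓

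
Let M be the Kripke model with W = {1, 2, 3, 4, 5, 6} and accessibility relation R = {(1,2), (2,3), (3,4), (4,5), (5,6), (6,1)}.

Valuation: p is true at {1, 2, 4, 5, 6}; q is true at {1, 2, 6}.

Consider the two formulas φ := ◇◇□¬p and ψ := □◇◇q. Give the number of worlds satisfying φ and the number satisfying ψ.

1 and 3

For ◇◇□¬p:
1: successors {2}; ◇□¬p there: 2:F. ✗
2: successors {3}; ◇□¬p there: 3:F. ✗
3: successors {4}; ◇□¬p there: 4:F. ✗
4: successors {5}; ◇□¬p there: 5:F. ✗
5: successors {6}; ◇□¬p there: 6:F. ✗
6: successors {1}; ◇□¬p there: 1:T. ✓
— 1 world.
For □◇◇q:
1: successors {2}; ◇◇q there: 2:F. ✗
2: successors {3}; ◇◇q there: 3:F. ✗
3: successors {4}; ◇◇q there: 4:T. ✓
4: successors {5}; ◇◇q there: 5:T. ✓
5: successors {6}; ◇◇q there: 6:T. ✓
6: successors {1}; ◇◇q there: 1:F. ✗
— 3 worlds.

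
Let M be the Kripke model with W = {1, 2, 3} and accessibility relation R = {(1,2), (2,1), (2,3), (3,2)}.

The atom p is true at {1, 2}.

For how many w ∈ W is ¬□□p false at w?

1: □□p is F. ✓
2: □□p is T. ✗
3: □□p is F. ✓
Satisfying worlds: {1, 3}.
So ¬□□p fails at the other 1 world.

1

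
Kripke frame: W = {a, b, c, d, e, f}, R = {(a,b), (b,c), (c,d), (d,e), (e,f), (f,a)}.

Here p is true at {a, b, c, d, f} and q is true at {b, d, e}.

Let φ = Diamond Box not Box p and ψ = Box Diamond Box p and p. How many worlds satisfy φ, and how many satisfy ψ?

1 and 4

For Diamond Box not Box p:
a: successors {b}; Box not Box p there: b:F. ✗
b: successors {c}; Box not Box p there: c:T. ✓
c: successors {d}; Box not Box p there: d:F. ✗
d: successors {e}; Box not Box p there: e:F. ✗
e: successors {f}; Box not Box p there: f:F. ✗
f: successors {a}; Box not Box p there: a:F. ✗
— 1 world.
For Box Diamond Box p and p:
a: Box Diamond Box p is T, p is T. ✓
b: Box Diamond Box p is F, p is T. ✗
c: Box Diamond Box p is T, p is T. ✓
d: Box Diamond Box p is T, p is T. ✓
e: Box Diamond Box p is T, p is F. ✗
f: Box Diamond Box p is T, p is T. ✓
— 4 worlds.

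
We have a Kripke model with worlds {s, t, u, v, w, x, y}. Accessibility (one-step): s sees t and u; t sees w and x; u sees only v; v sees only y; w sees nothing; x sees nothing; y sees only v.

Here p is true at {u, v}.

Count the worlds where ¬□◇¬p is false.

4

s: □◇¬p is F. ✓
t: □◇¬p is F. ✓
u: □◇¬p is T. ✗
v: □◇¬p is F. ✓
w: □◇¬p is T. ✗
x: □◇¬p is T. ✗
y: □◇¬p is T. ✗
Satisfying worlds: {s, t, v}.
So ¬□◇¬p fails at the other 4 worlds.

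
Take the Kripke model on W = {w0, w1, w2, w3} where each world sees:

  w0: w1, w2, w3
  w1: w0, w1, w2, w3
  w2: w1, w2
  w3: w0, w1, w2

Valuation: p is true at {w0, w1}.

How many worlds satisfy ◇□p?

0

w0: successors {w1, w2, w3}; □p there: w1:F, w2:F, w3:F. ✗
w1: successors {w0, w1, w2, w3}; □p there: w0:F, w1:F, w2:F, w3:F. ✗
w2: successors {w1, w2}; □p there: w1:F, w2:F. ✗
w3: successors {w0, w1, w2}; □p there: w0:F, w1:F, w2:F. ✗
Satisfying worlds: ∅.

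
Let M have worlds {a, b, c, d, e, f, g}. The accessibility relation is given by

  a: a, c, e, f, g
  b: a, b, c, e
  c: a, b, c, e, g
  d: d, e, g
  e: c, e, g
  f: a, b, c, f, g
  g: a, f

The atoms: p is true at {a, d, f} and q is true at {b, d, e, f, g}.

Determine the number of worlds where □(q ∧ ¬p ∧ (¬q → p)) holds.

a: successors {a, c, e, f, g}; q ∧ ¬p ∧ (¬q → p) there: a:F, c:F, e:T, f:F, g:T. ✗
b: successors {a, b, c, e}; q ∧ ¬p ∧ (¬q → p) there: a:F, b:T, c:F, e:T. ✗
c: successors {a, b, c, e, g}; q ∧ ¬p ∧ (¬q → p) there: a:F, b:T, c:F, e:T, g:T. ✗
d: successors {d, e, g}; q ∧ ¬p ∧ (¬q → p) there: d:F, e:T, g:T. ✗
e: successors {c, e, g}; q ∧ ¬p ∧ (¬q → p) there: c:F, e:T, g:T. ✗
f: successors {a, b, c, f, g}; q ∧ ¬p ∧ (¬q → p) there: a:F, b:T, c:F, f:F, g:T. ✗
g: successors {a, f}; q ∧ ¬p ∧ (¬q → p) there: a:F, f:F. ✗
Satisfying worlds: ∅.

0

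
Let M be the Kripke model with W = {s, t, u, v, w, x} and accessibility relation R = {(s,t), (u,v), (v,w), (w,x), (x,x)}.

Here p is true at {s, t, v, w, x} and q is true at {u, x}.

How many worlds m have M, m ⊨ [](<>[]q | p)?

s: successors {t}; <>[]q | p there: t:T. ✓
t: no successors, so [](<>[]q | p) holds vacuously. ✓
u: successors {v}; <>[]q | p there: v:T. ✓
v: successors {w}; <>[]q | p there: w:T. ✓
w: successors {x}; <>[]q | p there: x:T. ✓
x: successors {x}; <>[]q | p there: x:T. ✓
Satisfying worlds: {s, t, u, v, w, x}.

6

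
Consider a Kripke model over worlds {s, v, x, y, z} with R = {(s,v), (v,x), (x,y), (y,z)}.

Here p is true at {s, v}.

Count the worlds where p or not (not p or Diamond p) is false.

3

s: p is T, not (not p or Diamond p) is F. ✓
v: p is T, not (not p or Diamond p) is T. ✓
x: p is F, not (not p or Diamond p) is F. ✗
y: p is F, not (not p or Diamond p) is F. ✗
z: p is F, not (not p or Diamond p) is F. ✗
Satisfying worlds: {s, v}.
So p or not (not p or Diamond p) fails at the other 3 worlds.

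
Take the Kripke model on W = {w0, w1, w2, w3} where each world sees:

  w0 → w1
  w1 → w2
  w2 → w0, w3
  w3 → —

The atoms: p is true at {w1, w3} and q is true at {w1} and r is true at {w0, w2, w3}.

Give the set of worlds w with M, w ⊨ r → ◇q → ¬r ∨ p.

w0: r is T, ◇q → ¬r ∨ p is F. ✗
w1: r is F, ◇q → ¬r ∨ p is T. ✓
w2: r is T, ◇q → ¬r ∨ p is T. ✓
w3: r is T, ◇q → ¬r ∨ p is T. ✓

{w1, w2, w3}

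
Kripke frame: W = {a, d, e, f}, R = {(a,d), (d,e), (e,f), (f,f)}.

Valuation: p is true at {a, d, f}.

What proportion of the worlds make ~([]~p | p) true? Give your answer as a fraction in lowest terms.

1/4

a: []~p | p is T. ✗
d: []~p | p is T. ✗
e: []~p | p is F. ✓
f: []~p | p is T. ✗
That's 1 of 4 worlds, so 1/4.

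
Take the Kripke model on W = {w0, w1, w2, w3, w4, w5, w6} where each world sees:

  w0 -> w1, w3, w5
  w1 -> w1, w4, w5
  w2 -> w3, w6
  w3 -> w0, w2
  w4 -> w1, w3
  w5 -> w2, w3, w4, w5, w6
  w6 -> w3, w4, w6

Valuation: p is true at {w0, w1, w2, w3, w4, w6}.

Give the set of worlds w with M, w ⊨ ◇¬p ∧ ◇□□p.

{w5}

w0: ◇¬p is T, ◇□□p is F. ✗
w1: ◇¬p is T, ◇□□p is F. ✗
w2: ◇¬p is F, ◇□□p is T. ✗
w3: ◇¬p is F, ◇□□p is T. ✗
w4: ◇¬p is F, ◇□□p is F. ✗
w5: ◇¬p is T, ◇□□p is T. ✓
w6: ◇¬p is F, ◇□□p is T. ✗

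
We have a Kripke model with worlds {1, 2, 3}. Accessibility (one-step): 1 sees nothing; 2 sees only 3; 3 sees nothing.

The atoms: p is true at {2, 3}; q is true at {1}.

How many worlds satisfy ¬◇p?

2

1: ◇p is F. ✓
2: ◇p is T. ✗
3: ◇p is F. ✓
Satisfying worlds: {1, 3}.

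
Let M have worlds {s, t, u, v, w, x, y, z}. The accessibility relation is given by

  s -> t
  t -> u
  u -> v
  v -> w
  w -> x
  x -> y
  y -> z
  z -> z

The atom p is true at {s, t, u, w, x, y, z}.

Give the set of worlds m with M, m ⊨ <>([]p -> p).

s: successors {t}; []p -> p there: t:T. ✓
t: successors {u}; []p -> p there: u:T. ✓
u: successors {v}; []p -> p there: v:F. ✗
v: successors {w}; []p -> p there: w:T. ✓
w: successors {x}; []p -> p there: x:T. ✓
x: successors {y}; []p -> p there: y:T. ✓
y: successors {z}; []p -> p there: z:T. ✓
z: successors {z}; []p -> p there: z:T. ✓

{s, t, v, w, x, y, z}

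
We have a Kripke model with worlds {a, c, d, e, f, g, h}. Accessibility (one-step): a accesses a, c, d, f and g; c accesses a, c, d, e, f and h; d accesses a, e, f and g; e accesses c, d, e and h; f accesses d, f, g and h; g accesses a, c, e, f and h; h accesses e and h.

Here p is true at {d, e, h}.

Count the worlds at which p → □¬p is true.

a: p is F, □¬p is F. ✓
c: p is F, □¬p is F. ✓
d: p is T, □¬p is F. ✗
e: p is T, □¬p is F. ✗
f: p is F, □¬p is F. ✓
g: p is F, □¬p is F. ✓
h: p is T, □¬p is F. ✗
Satisfying worlds: {a, c, f, g}.

4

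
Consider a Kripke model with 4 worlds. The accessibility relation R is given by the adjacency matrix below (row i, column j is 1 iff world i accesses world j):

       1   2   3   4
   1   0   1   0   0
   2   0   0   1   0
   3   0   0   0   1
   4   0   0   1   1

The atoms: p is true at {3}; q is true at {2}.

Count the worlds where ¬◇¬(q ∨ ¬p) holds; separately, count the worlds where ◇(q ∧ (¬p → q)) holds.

2 and 1

For ¬◇¬(q ∨ ¬p):
1: ◇¬(q ∨ ¬p) is F. ✓
2: ◇¬(q ∨ ¬p) is T. ✗
3: ◇¬(q ∨ ¬p) is F. ✓
4: ◇¬(q ∨ ¬p) is T. ✗
— 2 worlds.
For ◇(q ∧ (¬p → q)):
1: successors {2}; q ∧ (¬p → q) there: 2:T. ✓
2: successors {3}; q ∧ (¬p → q) there: 3:F. ✗
3: successors {4}; q ∧ (¬p → q) there: 4:F. ✗
4: successors {3, 4}; q ∧ (¬p → q) there: 3:F, 4:F. ✗
— 1 world.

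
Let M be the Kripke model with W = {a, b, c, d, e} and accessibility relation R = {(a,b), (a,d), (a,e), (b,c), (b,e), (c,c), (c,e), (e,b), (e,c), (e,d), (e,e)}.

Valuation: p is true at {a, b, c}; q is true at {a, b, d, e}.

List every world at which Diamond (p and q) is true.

{a, e}

a: successors {b, d, e}; p and q there: b:T, d:F, e:F. ✓
b: successors {c, e}; p and q there: c:F, e:F. ✗
c: successors {c, e}; p and q there: c:F, e:F. ✗
d: no successors, so Diamond (p and q) fails. ✗
e: successors {b, c, d, e}; p and q there: b:T, c:F, d:F, e:F. ✓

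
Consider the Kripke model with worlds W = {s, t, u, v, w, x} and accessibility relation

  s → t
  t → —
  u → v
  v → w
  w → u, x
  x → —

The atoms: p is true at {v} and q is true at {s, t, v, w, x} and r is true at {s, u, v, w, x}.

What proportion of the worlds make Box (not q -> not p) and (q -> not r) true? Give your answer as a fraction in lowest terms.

1/3

s: Box (not q -> not p) is T, q -> not r is F. ✗
t: Box (not q -> not p) is T, q -> not r is T. ✓
u: Box (not q -> not p) is T, q -> not r is T. ✓
v: Box (not q -> not p) is T, q -> not r is F. ✗
w: Box (not q -> not p) is T, q -> not r is F. ✗
x: Box (not q -> not p) is T, q -> not r is F. ✗
That's 2 of 6 worlds, so 2/6 = 1/3.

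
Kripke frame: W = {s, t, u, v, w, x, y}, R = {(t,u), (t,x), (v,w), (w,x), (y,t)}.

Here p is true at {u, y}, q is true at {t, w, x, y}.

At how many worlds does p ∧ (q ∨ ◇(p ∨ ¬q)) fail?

s: p is F, q ∨ ◇(p ∨ ¬q) is F. ✗
t: p is F, q ∨ ◇(p ∨ ¬q) is T. ✗
u: p is T, q ∨ ◇(p ∨ ¬q) is F. ✗
v: p is F, q ∨ ◇(p ∨ ¬q) is F. ✗
w: p is F, q ∨ ◇(p ∨ ¬q) is T. ✗
x: p is F, q ∨ ◇(p ∨ ¬q) is T. ✗
y: p is T, q ∨ ◇(p ∨ ¬q) is T. ✓
Satisfying worlds: {y}.
So p ∧ (q ∨ ◇(p ∨ ¬q)) fails at the other 6 worlds.

6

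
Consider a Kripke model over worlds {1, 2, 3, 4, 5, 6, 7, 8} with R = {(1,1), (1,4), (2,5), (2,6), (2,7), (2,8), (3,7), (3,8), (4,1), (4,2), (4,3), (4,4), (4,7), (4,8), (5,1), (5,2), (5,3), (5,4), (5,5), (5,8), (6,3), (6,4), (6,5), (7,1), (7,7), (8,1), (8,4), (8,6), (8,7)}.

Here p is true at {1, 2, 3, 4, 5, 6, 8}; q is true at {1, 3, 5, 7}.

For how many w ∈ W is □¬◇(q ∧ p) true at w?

1: successors {1, 4}; ¬◇(q ∧ p) there: 1:F, 4:F. ✗
2: successors {5, 6, 7, 8}; ¬◇(q ∧ p) there: 5:F, 6:F, 7:F, 8:F. ✗
3: successors {7, 8}; ¬◇(q ∧ p) there: 7:F, 8:F. ✗
4: successors {1, 2, 3, 4, 7, 8}; ¬◇(q ∧ p) there: 1:F, 2:F, 3:T, 4:F, 7:F, 8:F. ✗
5: successors {1, 2, 3, 4, 5, 8}; ¬◇(q ∧ p) there: 1:F, 2:F, 3:T, 4:F, 5:F, 8:F. ✗
6: successors {3, 4, 5}; ¬◇(q ∧ p) there: 3:T, 4:F, 5:F. ✗
7: successors {1, 7}; ¬◇(q ∧ p) there: 1:F, 7:F. ✗
8: successors {1, 4, 6, 7}; ¬◇(q ∧ p) there: 1:F, 4:F, 6:F, 7:F. ✗
Satisfying worlds: ∅.

0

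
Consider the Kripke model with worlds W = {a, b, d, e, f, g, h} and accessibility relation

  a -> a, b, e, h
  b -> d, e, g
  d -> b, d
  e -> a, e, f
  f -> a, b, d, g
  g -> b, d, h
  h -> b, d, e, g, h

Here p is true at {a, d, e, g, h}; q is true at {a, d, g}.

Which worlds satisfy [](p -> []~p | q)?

a: successors {a, b, e, h}; p -> []~p | q there: a:T, b:T, e:F, h:F. ✗
b: successors {d, e, g}; p -> []~p | q there: d:T, e:F, g:T. ✗
d: successors {b, d}; p -> []~p | q there: b:T, d:T. ✓
e: successors {a, e, f}; p -> []~p | q there: a:T, e:F, f:T. ✗
f: successors {a, b, d, g}; p -> []~p | q there: a:T, b:T, d:T, g:T. ✓
g: successors {b, d, h}; p -> []~p | q there: b:T, d:T, h:F. ✗
h: successors {b, d, e, g, h}; p -> []~p | q there: b:T, d:T, e:F, g:T, h:F. ✗

{d, f}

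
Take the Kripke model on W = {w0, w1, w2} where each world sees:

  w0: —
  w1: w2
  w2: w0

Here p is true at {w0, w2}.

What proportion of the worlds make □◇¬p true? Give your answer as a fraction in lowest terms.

1/3

w0: no successors, so □◇¬p holds vacuously. ✓
w1: successors {w2}; ◇¬p there: w2:F. ✗
w2: successors {w0}; ◇¬p there: w0:F. ✗
That's 1 of 3 worlds, so 1/3.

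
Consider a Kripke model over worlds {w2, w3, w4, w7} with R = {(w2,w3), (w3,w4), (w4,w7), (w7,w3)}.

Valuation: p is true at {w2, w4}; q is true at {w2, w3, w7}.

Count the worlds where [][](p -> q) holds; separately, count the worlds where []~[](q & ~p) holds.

2 and 2

For [][](p -> q):
w2: successors {w3}; [](p -> q) there: w3:F. ✗
w3: successors {w4}; [](p -> q) there: w4:T. ✓
w4: successors {w7}; [](p -> q) there: w7:T. ✓
w7: successors {w3}; [](p -> q) there: w3:F. ✗
— 2 worlds.
For []~[](q & ~p):
w2: successors {w3}; ~[](q & ~p) there: w3:T. ✓
w3: successors {w4}; ~[](q & ~p) there: w4:F. ✗
w4: successors {w7}; ~[](q & ~p) there: w7:F. ✗
w7: successors {w3}; ~[](q & ~p) there: w3:T. ✓
— 2 worlds.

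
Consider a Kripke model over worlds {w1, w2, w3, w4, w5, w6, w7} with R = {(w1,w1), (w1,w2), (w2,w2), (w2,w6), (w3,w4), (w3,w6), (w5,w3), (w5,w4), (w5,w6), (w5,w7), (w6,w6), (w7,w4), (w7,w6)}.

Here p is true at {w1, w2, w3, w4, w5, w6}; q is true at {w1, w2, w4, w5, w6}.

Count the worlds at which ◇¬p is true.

w1: successors {w1, w2}; ¬p there: w1:F, w2:F. ✗
w2: successors {w2, w6}; ¬p there: w2:F, w6:F. ✗
w3: successors {w4, w6}; ¬p there: w4:F, w6:F. ✗
w4: no successors, so ◇¬p fails. ✗
w5: successors {w3, w4, w6, w7}; ¬p there: w3:F, w4:F, w6:F, w7:T. ✓
w6: successors {w6}; ¬p there: w6:F. ✗
w7: successors {w4, w6}; ¬p there: w4:F, w6:F. ✗
Satisfying worlds: {w5}.

1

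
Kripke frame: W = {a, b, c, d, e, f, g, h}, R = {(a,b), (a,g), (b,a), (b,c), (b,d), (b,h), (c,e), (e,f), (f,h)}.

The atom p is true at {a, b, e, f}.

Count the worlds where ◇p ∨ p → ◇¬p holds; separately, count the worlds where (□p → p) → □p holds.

For ◇p ∨ p → ◇¬p:
a: ◇p ∨ p is T, ◇¬p is T. ✓
b: ◇p ∨ p is T, ◇¬p is T. ✓
c: ◇p ∨ p is T, ◇¬p is F. ✗
d: ◇p ∨ p is F, ◇¬p is F. ✓
e: ◇p ∨ p is T, ◇¬p is F. ✗
f: ◇p ∨ p is T, ◇¬p is T. ✓
g: ◇p ∨ p is F, ◇¬p is F. ✓
h: ◇p ∨ p is F, ◇¬p is F. ✓
— 6 worlds.
For (□p → p) → □p:
a: □p → p is T, □p is F. ✗
b: □p → p is T, □p is F. ✗
c: □p → p is F, □p is T. ✓
d: □p → p is F, □p is T. ✓
e: □p → p is T, □p is T. ✓
f: □p → p is T, □p is F. ✗
g: □p → p is F, □p is T. ✓
h: □p → p is F, □p is T. ✓
— 5 worlds.

6 and 5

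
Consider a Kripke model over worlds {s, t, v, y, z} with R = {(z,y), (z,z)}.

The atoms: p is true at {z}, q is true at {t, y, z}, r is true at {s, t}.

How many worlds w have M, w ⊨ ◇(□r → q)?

1

s: no successors, so ◇(□r → q) fails. ✗
t: no successors, so ◇(□r → q) fails. ✗
v: no successors, so ◇(□r → q) fails. ✗
y: no successors, so ◇(□r → q) fails. ✗
z: successors {y, z}; □r → q there: y:T, z:T. ✓
Satisfying worlds: {z}.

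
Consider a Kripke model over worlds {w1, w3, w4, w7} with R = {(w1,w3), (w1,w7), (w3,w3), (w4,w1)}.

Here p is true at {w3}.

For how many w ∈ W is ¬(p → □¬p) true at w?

1

w1: p → □¬p is T. ✗
w3: p → □¬p is F. ✓
w4: p → □¬p is T. ✗
w7: p → □¬p is T. ✗
Satisfying worlds: {w3}.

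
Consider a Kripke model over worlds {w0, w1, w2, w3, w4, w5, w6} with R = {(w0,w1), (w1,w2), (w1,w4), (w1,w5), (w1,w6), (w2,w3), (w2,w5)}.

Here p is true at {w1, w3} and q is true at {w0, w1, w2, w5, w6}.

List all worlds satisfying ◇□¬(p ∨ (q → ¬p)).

{w1, w2}

w0: successors {w1}; □¬(p ∨ (q → ¬p)) there: w1:F. ✗
w1: successors {w2, w4, w5, w6}; □¬(p ∨ (q → ¬p)) there: w2:F, w4:T, w5:T, w6:T. ✓
w2: successors {w3, w5}; □¬(p ∨ (q → ¬p)) there: w3:T, w5:T. ✓
w3: no successors, so ◇□¬(p ∨ (q → ¬p)) fails. ✗
w4: no successors, so ◇□¬(p ∨ (q → ¬p)) fails. ✗
w5: no successors, so ◇□¬(p ∨ (q → ¬p)) fails. ✗
w6: no successors, so ◇□¬(p ∨ (q → ¬p)) fails. ✗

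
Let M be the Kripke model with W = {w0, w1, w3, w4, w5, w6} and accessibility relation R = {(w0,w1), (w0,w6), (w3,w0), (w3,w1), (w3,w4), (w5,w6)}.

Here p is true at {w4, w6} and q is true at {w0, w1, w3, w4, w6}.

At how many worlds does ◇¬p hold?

2

w0: successors {w1, w6}; ¬p there: w1:T, w6:F. ✓
w1: no successors, so ◇¬p fails. ✗
w3: successors {w0, w1, w4}; ¬p there: w0:T, w1:T, w4:F. ✓
w4: no successors, so ◇¬p fails. ✗
w5: successors {w6}; ¬p there: w6:F. ✗
w6: no successors, so ◇¬p fails. ✗
Satisfying worlds: {w0, w3}.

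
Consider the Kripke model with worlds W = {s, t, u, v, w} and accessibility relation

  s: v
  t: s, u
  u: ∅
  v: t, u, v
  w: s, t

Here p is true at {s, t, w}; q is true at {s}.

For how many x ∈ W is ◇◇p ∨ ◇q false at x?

1

s: ◇◇p is T, ◇q is F. ✓
t: ◇◇p is F, ◇q is T. ✓
u: ◇◇p is F, ◇q is F. ✗
v: ◇◇p is T, ◇q is F. ✓
w: ◇◇p is T, ◇q is T. ✓
Satisfying worlds: {s, t, v, w}.
So ◇◇p ∨ ◇q fails at the other 1 world.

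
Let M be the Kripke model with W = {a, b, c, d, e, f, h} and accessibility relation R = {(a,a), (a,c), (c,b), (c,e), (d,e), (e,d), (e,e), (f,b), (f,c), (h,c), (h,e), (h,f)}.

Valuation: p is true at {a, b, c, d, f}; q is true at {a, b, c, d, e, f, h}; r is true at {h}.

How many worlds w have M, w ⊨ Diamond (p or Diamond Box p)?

5

a: successors {a, c}; p or Diamond Box p there: a:T, c:T. ✓
b: no successors, so Diamond (p or Diamond Box p) fails. ✗
c: successors {b, e}; p or Diamond Box p there: b:T, e:F. ✓
d: successors {e}; p or Diamond Box p there: e:F. ✗
e: successors {d, e}; p or Diamond Box p there: d:T, e:F. ✓
f: successors {b, c}; p or Diamond Box p there: b:T, c:T. ✓
h: successors {c, e, f}; p or Diamond Box p there: c:T, e:F, f:T. ✓
Satisfying worlds: {a, c, e, f, h}.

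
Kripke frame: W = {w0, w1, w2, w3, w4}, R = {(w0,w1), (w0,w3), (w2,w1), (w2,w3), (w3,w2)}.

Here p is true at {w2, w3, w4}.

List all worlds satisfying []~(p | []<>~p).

w0: successors {w1, w3}; ~(p | []<>~p) there: w1:F, w3:F. ✗
w1: no successors, so []~(p | []<>~p) holds vacuously. ✓
w2: successors {w1, w3}; ~(p | []<>~p) there: w1:F, w3:F. ✗
w3: successors {w2}; ~(p | []<>~p) there: w2:F. ✗
w4: no successors, so []~(p | []<>~p) holds vacuously. ✓

{w1, w4}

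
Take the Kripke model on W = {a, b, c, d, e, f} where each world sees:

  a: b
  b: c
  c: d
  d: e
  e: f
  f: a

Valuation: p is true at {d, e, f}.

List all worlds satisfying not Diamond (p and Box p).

{a, b, e, f}

a: Diamond (p and Box p) is F. ✓
b: Diamond (p and Box p) is F. ✓
c: Diamond (p and Box p) is T. ✗
d: Diamond (p and Box p) is T. ✗
e: Diamond (p and Box p) is F. ✓
f: Diamond (p and Box p) is F. ✓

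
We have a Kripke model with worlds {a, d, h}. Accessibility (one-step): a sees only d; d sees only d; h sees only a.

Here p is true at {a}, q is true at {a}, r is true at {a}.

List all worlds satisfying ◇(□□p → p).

{a, d, h}

a: successors {d}; □□p → p there: d:T. ✓
d: successors {d}; □□p → p there: d:T. ✓
h: successors {a}; □□p → p there: a:T. ✓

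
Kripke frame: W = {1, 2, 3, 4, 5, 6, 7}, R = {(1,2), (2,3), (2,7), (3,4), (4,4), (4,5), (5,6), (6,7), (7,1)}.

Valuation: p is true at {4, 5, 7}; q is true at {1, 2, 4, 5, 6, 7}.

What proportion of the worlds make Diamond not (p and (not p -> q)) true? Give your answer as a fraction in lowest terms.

1: successors {2}; not (p and (not p -> q)) there: 2:T. ✓
2: successors {3, 7}; not (p and (not p -> q)) there: 3:T, 7:F. ✓
3: successors {4}; not (p and (not p -> q)) there: 4:F. ✗
4: successors {4, 5}; not (p and (not p -> q)) there: 4:F, 5:F. ✗
5: successors {6}; not (p and (not p -> q)) there: 6:T. ✓
6: successors {7}; not (p and (not p -> q)) there: 7:F. ✗
7: successors {1}; not (p and (not p -> q)) there: 1:T. ✓
That's 4 of 7 worlds, so 4/7.

4/7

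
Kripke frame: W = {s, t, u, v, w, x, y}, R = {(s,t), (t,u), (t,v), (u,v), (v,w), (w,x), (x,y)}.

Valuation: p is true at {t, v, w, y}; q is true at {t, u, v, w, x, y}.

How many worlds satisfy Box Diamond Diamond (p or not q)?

3

s: successors {t}; Diamond Diamond (p or not q) there: t:T. ✓
t: successors {u, v}; Diamond Diamond (p or not q) there: u:T, v:F. ✗
u: successors {v}; Diamond Diamond (p or not q) there: v:F. ✗
v: successors {w}; Diamond Diamond (p or not q) there: w:T. ✓
w: successors {x}; Diamond Diamond (p or not q) there: x:F. ✗
x: successors {y}; Diamond Diamond (p or not q) there: y:F. ✗
y: no successors, so Box Diamond Diamond (p or not q) holds vacuously. ✓
Satisfying worlds: {s, v, y}.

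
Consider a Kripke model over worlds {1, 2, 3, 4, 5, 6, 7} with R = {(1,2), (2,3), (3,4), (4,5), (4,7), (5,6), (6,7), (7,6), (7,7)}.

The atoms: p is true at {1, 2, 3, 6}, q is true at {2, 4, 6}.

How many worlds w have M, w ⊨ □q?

1: successors {2}; q there: 2:T. ✓
2: successors {3}; q there: 3:F. ✗
3: successors {4}; q there: 4:T. ✓
4: successors {5, 7}; q there: 5:F, 7:F. ✗
5: successors {6}; q there: 6:T. ✓
6: successors {7}; q there: 7:F. ✗
7: successors {6, 7}; q there: 6:T, 7:F. ✗
Satisfying worlds: {1, 3, 5}.

3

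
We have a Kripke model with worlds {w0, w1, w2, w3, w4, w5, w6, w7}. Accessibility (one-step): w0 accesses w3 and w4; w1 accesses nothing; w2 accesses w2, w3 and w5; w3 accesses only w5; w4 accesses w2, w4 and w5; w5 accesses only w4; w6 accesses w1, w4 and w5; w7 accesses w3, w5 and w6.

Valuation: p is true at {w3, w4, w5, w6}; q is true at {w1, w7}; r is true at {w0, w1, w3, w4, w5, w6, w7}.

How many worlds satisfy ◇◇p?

w0: successors {w3, w4}; ◇p there: w3:T, w4:T. ✓
w1: no successors, so ◇◇p fails. ✗
w2: successors {w2, w3, w5}; ◇p there: w2:T, w3:T, w5:T. ✓
w3: successors {w5}; ◇p there: w5:T. ✓
w4: successors {w2, w4, w5}; ◇p there: w2:T, w4:T, w5:T. ✓
w5: successors {w4}; ◇p there: w4:T. ✓
w6: successors {w1, w4, w5}; ◇p there: w1:F, w4:T, w5:T. ✓
w7: successors {w3, w5, w6}; ◇p there: w3:T, w5:T, w6:T. ✓
Satisfying worlds: {w0, w2, w3, w4, w5, w6, w7}.

7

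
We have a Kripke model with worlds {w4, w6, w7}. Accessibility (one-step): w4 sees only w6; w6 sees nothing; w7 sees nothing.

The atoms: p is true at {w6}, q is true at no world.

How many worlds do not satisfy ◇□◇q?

w4: successors {w6}; □◇q there: w6:T. ✓
w6: no successors, so ◇□◇q fails. ✗
w7: no successors, so ◇□◇q fails. ✗
Satisfying worlds: {w4}.
So ◇□◇q fails at the other 2 worlds.

2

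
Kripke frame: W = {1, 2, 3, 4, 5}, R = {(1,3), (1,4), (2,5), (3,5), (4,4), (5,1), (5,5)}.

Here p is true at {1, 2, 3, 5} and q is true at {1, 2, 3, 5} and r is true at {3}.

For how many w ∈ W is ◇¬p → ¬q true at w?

4

1: ◇¬p is T, ¬q is F. ✗
2: ◇¬p is F, ¬q is F. ✓
3: ◇¬p is F, ¬q is F. ✓
4: ◇¬p is T, ¬q is T. ✓
5: ◇¬p is F, ¬q is F. ✓
Satisfying worlds: {2, 3, 4, 5}.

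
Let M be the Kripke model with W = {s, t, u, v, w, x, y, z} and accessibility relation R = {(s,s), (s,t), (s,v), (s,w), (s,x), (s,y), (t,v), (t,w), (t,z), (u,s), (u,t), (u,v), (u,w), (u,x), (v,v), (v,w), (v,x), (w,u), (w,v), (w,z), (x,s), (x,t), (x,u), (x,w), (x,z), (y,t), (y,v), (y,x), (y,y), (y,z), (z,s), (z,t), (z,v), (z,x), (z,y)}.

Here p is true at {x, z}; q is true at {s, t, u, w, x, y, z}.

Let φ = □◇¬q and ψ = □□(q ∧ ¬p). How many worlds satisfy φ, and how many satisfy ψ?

3 and 0

For □◇¬q:
s: successors {s, t, v, w, x, y}; ◇¬q there: s:T, t:T, v:T, w:T, x:F, y:T. ✗
t: successors {v, w, z}; ◇¬q there: v:T, w:T, z:T. ✓
u: successors {s, t, v, w, x}; ◇¬q there: s:T, t:T, v:T, w:T, x:F. ✗
v: successors {v, w, x}; ◇¬q there: v:T, w:T, x:F. ✗
w: successors {u, v, z}; ◇¬q there: u:T, v:T, z:T. ✓
x: successors {s, t, u, w, z}; ◇¬q there: s:T, t:T, u:T, w:T, z:T. ✓
y: successors {t, v, x, y, z}; ◇¬q there: t:T, v:T, x:F, y:T, z:T. ✗
z: successors {s, t, v, x, y}; ◇¬q there: s:T, t:T, v:T, x:F, y:T. ✗
— 3 worlds.
For □□(q ∧ ¬p):
s: successors {s, t, v, w, x, y}; □(q ∧ ¬p) there: s:F, t:F, v:F, w:F, x:F, y:F. ✗
t: successors {v, w, z}; □(q ∧ ¬p) there: v:F, w:F, z:F. ✗
u: successors {s, t, v, w, x}; □(q ∧ ¬p) there: s:F, t:F, v:F, w:F, x:F. ✗
v: successors {v, w, x}; □(q ∧ ¬p) there: v:F, w:F, x:F. ✗
w: successors {u, v, z}; □(q ∧ ¬p) there: u:F, v:F, z:F. ✗
x: successors {s, t, u, w, z}; □(q ∧ ¬p) there: s:F, t:F, u:F, w:F, z:F. ✗
y: successors {t, v, x, y, z}; □(q ∧ ¬p) there: t:F, v:F, x:F, y:F, z:F. ✗
z: successors {s, t, v, x, y}; □(q ∧ ¬p) there: s:F, t:F, v:F, x:F, y:F. ✗
— 0 worlds.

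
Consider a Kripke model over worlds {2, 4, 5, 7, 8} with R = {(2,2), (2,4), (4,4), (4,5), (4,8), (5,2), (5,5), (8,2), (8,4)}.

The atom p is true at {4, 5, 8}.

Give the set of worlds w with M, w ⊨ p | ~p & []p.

{4, 5, 7, 8}

2: p is F, ~p & []p is F. ✗
4: p is T, ~p & []p is F. ✓
5: p is T, ~p & []p is F. ✓
7: p is F, ~p & []p is T. ✓
8: p is T, ~p & []p is F. ✓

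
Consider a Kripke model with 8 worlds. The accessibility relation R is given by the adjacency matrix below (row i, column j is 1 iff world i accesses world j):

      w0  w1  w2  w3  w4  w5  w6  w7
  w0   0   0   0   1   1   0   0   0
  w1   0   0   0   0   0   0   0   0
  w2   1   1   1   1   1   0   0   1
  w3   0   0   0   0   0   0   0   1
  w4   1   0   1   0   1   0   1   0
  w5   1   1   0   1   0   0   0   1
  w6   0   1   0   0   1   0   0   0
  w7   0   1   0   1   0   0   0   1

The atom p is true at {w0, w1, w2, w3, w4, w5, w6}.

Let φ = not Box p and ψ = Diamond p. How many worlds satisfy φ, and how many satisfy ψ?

For not Box p:
w0: Box p is T. ✗
w1: Box p is T. ✗
w2: Box p is F. ✓
w3: Box p is F. ✓
w4: Box p is T. ✗
w5: Box p is F. ✓
w6: Box p is T. ✗
w7: Box p is F. ✓
— 4 worlds.
For Diamond p:
w0: successors {w3, w4}; p there: w3:T, w4:T. ✓
w1: no successors, so Diamond p fails. ✗
w2: successors {w0, w1, w2, w3, w4, w7}; p there: w0:T, w1:T, w2:T, w3:T, w4:T, w7:F. ✓
w3: successors {w7}; p there: w7:F. ✗
w4: successors {w0, w2, w4, w6}; p there: w0:T, w2:T, w4:T, w6:T. ✓
w5: successors {w0, w1, w3, w7}; p there: w0:T, w1:T, w3:T, w7:F. ✓
w6: successors {w1, w4}; p there: w1:T, w4:T. ✓
w7: successors {w1, w3, w7}; p there: w1:T, w3:T, w7:F. ✓
— 6 worlds.

4 and 6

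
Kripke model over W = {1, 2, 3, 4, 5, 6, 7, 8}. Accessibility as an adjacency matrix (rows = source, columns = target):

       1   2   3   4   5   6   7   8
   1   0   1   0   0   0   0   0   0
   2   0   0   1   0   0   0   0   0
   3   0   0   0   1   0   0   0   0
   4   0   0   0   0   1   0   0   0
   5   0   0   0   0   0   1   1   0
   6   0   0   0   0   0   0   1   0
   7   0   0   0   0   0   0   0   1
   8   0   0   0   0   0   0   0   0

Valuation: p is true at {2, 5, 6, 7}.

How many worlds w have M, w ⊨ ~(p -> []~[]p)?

2

1: p -> []~[]p is T. ✗
2: p -> []~[]p is T. ✗
3: p -> []~[]p is T. ✗
4: p -> []~[]p is T. ✗
5: p -> []~[]p is F. ✓
6: p -> []~[]p is T. ✗
7: p -> []~[]p is F. ✓
8: p -> []~[]p is T. ✗
Satisfying worlds: {5, 7}.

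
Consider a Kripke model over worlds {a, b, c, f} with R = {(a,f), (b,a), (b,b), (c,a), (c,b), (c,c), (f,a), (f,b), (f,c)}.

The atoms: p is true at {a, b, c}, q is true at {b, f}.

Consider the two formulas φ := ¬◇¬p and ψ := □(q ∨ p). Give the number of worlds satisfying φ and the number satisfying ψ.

For ¬◇¬p:
a: ◇¬p is T. ✗
b: ◇¬p is F. ✓
c: ◇¬p is F. ✓
f: ◇¬p is F. ✓
— 3 worlds.
For □(q ∨ p):
a: successors {f}; q ∨ p there: f:T. ✓
b: successors {a, b}; q ∨ p there: a:T, b:T. ✓
c: successors {a, b, c}; q ∨ p there: a:T, b:T, c:T. ✓
f: successors {a, b, c}; q ∨ p there: a:T, b:T, c:T. ✓
— 4 worlds.

3 and 4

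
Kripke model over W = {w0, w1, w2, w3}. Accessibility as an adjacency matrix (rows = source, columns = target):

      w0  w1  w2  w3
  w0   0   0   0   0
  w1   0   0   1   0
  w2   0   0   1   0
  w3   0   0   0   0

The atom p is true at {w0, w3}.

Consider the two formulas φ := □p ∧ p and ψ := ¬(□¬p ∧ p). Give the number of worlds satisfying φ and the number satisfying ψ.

2 and 2

For □p ∧ p:
w0: □p is T, p is T. ✓
w1: □p is F, p is F. ✗
w2: □p is F, p is F. ✗
w3: □p is T, p is T. ✓
— 2 worlds.
For ¬(□¬p ∧ p):
w0: □¬p ∧ p is T. ✗
w1: □¬p ∧ p is F. ✓
w2: □¬p ∧ p is F. ✓
w3: □¬p ∧ p is T. ✗
— 2 worlds.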